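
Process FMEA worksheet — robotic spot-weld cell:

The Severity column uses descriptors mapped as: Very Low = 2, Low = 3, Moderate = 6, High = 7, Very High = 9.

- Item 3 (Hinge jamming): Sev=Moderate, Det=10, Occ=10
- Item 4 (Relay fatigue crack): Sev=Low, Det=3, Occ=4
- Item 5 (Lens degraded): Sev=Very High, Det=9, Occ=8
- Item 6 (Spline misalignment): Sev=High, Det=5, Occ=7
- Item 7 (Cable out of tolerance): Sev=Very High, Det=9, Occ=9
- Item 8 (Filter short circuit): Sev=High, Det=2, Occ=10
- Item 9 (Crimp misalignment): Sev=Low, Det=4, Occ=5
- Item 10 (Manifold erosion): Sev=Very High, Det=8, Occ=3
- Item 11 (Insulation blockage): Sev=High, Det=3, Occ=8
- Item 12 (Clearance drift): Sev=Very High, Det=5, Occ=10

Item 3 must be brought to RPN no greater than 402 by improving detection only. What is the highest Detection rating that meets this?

6

Item 3: S=6, O=10, D=10 → current RPN = 600.
Fixed product = 60. Need 60 × D ≤ 402, so D ≤ 402/60 = 6.70.
Maximum integer Detection rating = 6 (gives RPN 360; D=7 would give 420 > 402).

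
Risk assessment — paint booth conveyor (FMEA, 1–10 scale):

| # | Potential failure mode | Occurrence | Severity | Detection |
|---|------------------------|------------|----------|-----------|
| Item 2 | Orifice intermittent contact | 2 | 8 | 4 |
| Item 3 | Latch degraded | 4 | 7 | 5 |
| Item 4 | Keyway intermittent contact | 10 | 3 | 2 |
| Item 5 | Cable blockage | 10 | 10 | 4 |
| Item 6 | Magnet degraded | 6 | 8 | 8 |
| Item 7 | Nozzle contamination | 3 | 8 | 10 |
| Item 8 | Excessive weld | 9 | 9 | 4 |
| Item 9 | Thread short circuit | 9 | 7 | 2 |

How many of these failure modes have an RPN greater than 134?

RPN = Severity × Occurrence × Detection:
  Item 2: 8 × 2 × 4 = 64
  Item 3: 7 × 4 × 5 = 140
  Item 4: 3 × 10 × 2 = 60
  Item 5: 10 × 10 × 4 = 400
  Item 6: 8 × 6 × 8 = 384
  Item 7: 8 × 3 × 10 = 240
  Item 8: 9 × 9 × 4 = 324
  Item 9: 7 × 9 × 2 = 126
Modes with RPN > 134: Item 3 (140), Item 5 (400), Item 6 (384), Item 7 (240), Item 8 (324) → 5.

5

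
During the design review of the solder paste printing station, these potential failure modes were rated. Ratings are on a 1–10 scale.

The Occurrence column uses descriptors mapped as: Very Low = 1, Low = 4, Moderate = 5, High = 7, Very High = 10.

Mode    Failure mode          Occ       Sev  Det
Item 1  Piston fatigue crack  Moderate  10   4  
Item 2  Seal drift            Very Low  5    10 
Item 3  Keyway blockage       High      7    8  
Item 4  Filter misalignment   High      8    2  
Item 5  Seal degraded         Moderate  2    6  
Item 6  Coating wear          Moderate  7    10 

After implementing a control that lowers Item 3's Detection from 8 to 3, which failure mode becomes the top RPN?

Item 6

RPN = Severity × Occurrence × Detection:
  Item 1: 10 × 5 × 4 = 200
  Item 2: 5 × 1 × 10 = 50
  Item 3: 7 × 7 × 8 = 392
  Item 4: 8 × 7 × 2 = 112
  Item 5: 2 × 5 × 6 = 60
  Item 6: 7 × 5 × 10 = 350
After action: Item 3 → 7 × 7 × 3 = 147.
Revised RPNs: Item 6=350, Item 1=200, Item 3=147, Item 4=112, Item 5=60, Item 2=50.
Highest is now Item 6 (350).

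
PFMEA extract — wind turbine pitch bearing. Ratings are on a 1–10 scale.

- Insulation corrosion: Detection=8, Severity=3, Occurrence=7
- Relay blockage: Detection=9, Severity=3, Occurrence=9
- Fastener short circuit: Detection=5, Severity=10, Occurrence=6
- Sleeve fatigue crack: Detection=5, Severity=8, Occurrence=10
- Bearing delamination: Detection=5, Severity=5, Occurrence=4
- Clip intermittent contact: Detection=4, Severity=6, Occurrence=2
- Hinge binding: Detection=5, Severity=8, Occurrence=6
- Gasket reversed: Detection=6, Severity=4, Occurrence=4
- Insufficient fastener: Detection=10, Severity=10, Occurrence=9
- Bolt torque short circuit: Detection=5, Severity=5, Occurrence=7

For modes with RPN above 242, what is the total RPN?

1843

RPN = Severity × Occurrence × Detection:
  Insulation corrosion: 3 × 7 × 8 = 168
  Relay blockage: 3 × 9 × 9 = 243
  Fastener short circuit: 10 × 6 × 5 = 300
  Sleeve fatigue crack: 8 × 10 × 5 = 400
  Bearing delamination: 5 × 4 × 5 = 100
  Clip intermittent contact: 6 × 2 × 4 = 48
  Hinge binding: 8 × 6 × 5 = 240
  Gasket reversed: 4 × 4 × 6 = 96
  Insufficient fastener: 10 × 9 × 10 = 900
  Bolt torque short circuit: 5 × 7 × 5 = 175
RPN > 242: Relay blockage (243), Fastener short circuit (300), Sleeve fatigue crack (400), Insufficient fastener (900).
Sum: 243 + 300 + 400 + 900 = 1843.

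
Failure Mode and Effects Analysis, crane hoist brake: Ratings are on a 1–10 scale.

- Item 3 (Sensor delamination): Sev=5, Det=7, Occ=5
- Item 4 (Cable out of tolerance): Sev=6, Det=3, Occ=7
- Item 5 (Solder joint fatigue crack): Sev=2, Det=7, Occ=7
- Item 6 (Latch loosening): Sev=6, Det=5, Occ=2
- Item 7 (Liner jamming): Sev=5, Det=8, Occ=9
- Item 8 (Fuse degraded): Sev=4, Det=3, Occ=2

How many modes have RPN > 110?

3

RPN = Severity × Occurrence × Detection:
  Item 3: 5 × 5 × 7 = 175
  Item 4: 6 × 7 × 3 = 126
  Item 5: 2 × 7 × 7 = 98
  Item 6: 6 × 2 × 5 = 60
  Item 7: 5 × 9 × 8 = 360
  Item 8: 4 × 2 × 3 = 24
Modes with RPN > 110: Item 3 (175), Item 4 (126), Item 7 (360) → 3.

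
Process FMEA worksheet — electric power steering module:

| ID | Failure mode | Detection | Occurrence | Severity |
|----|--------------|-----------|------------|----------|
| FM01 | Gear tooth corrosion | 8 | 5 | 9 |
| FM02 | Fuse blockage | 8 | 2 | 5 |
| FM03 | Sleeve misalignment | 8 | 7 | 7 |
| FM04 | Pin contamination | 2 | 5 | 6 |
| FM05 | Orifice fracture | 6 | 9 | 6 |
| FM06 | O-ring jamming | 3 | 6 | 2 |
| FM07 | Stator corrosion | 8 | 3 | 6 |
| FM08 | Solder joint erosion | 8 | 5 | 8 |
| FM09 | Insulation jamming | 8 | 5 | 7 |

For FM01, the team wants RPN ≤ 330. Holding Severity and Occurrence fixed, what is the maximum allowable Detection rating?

FM01: S=9, O=5, D=8 → current RPN = 360.
Fixed product = 45. Need 45 × D ≤ 330, so D ≤ 330/45 = 7.33.
Maximum integer Detection rating = 7 (gives RPN 315; D=8 would give 360 > 330).

7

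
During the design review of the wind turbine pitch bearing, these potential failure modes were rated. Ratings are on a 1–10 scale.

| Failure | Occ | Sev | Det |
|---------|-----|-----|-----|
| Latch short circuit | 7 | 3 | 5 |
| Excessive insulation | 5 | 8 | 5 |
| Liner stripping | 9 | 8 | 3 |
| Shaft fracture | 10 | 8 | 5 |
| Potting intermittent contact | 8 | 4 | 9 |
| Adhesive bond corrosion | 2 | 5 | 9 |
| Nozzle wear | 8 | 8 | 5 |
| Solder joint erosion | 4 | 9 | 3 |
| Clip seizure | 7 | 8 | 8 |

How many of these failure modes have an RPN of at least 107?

7

RPN = Severity × Occurrence × Detection:
  Latch short circuit: 3 × 7 × 5 = 105
  Excessive insulation: 8 × 5 × 5 = 200
  Liner stripping: 8 × 9 × 3 = 216
  Shaft fracture: 8 × 10 × 5 = 400
  Potting intermittent contact: 4 × 8 × 9 = 288
  Adhesive bond corrosion: 5 × 2 × 9 = 90
  Nozzle wear: 8 × 8 × 5 = 320
  Solder joint erosion: 9 × 4 × 3 = 108
  Clip seizure: 8 × 7 × 8 = 448
Modes with RPN ≥ 107: Excessive insulation (200), Liner stripping (216), Shaft fracture (400), Potting intermittent contact (288), Nozzle wear (320), Solder joint erosion (108), Clip seizure (448) → 7.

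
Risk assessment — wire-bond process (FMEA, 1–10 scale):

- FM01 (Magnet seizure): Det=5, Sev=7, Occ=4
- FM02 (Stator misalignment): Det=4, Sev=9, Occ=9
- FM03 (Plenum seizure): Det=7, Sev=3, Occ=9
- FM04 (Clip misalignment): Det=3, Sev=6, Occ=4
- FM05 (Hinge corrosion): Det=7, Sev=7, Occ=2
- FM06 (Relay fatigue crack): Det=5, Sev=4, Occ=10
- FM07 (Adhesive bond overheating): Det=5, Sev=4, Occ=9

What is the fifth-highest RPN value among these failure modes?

140

RPN = Severity × Occurrence × Detection:
  FM01: 7 × 4 × 5 = 140
  FM02: 9 × 9 × 4 = 324
  FM03: 3 × 9 × 7 = 189
  FM04: 6 × 4 × 3 = 72
  FM05: 7 × 2 × 7 = 98
  FM06: 4 × 10 × 5 = 200
  FM07: 4 × 9 × 5 = 180
Sorted descending: 324, 200, 189, 180, 140, 98, 72.
The fifth-highest RPN is 140 (FM01).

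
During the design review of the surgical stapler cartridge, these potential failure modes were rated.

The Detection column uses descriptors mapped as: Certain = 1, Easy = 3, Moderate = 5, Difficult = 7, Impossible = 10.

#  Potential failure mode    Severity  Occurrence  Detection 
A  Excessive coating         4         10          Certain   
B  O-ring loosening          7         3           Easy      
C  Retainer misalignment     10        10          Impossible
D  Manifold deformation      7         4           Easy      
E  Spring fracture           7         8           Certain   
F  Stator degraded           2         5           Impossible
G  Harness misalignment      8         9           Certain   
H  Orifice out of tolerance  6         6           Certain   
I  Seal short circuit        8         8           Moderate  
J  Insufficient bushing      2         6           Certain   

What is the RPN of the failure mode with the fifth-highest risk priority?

RPN = Severity × Occurrence × Detection:
  A: 4 × 10 × 1 = 40
  B: 7 × 3 × 3 = 63
  C: 10 × 10 × 10 = 1000
  D: 7 × 4 × 3 = 84
  E: 7 × 8 × 1 = 56
  F: 2 × 5 × 10 = 100
  G: 8 × 9 × 1 = 72
  H: 6 × 6 × 1 = 36
  I: 8 × 8 × 5 = 320
  J: 2 × 6 × 1 = 12
Sorted descending: 1000, 320, 100, 84, 72, 63, 56, 40, 36, 12.
The fifth-highest RPN is 72 (G).

72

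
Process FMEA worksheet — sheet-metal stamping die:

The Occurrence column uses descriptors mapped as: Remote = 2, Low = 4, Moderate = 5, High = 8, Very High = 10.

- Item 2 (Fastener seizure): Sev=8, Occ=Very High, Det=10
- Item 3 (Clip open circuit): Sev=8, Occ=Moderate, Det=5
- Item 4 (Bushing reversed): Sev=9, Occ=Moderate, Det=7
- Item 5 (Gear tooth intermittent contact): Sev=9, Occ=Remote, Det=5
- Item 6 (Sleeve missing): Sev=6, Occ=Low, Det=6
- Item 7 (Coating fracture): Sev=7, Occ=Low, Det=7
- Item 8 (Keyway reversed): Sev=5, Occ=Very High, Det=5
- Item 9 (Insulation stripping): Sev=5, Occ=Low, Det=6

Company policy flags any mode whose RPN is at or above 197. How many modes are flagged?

4

RPN = Severity × Occurrence × Detection:
  Item 2: 8 × 10 × 10 = 800
  Item 3: 8 × 5 × 5 = 200
  Item 4: 9 × 5 × 7 = 315
  Item 5: 9 × 2 × 5 = 90
  Item 6: 6 × 4 × 6 = 144
  Item 7: 7 × 4 × 7 = 196
  Item 8: 5 × 10 × 5 = 250
  Item 9: 5 × 4 × 6 = 120
Modes with RPN ≥ 197: Item 2 (800), Item 3 (200), Item 4 (315), Item 8 (250) → 4.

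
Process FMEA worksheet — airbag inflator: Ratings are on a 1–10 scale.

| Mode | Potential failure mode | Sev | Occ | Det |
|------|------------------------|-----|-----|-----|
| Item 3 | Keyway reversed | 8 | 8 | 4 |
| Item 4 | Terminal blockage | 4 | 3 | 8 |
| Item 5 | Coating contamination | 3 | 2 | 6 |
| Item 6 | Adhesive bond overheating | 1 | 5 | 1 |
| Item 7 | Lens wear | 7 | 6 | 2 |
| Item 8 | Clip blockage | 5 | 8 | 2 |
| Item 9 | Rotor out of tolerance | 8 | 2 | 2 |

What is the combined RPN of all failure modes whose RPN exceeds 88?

RPN = Severity × Occurrence × Detection:
  Item 3: 8 × 8 × 4 = 256
  Item 4: 4 × 3 × 8 = 96
  Item 5: 3 × 2 × 6 = 36
  Item 6: 1 × 5 × 1 = 5
  Item 7: 7 × 6 × 2 = 84
  Item 8: 5 × 8 × 2 = 80
  Item 9: 8 × 2 × 2 = 32
RPN > 88: Item 3 (256), Item 4 (96).
Sum: 256 + 96 = 352.

352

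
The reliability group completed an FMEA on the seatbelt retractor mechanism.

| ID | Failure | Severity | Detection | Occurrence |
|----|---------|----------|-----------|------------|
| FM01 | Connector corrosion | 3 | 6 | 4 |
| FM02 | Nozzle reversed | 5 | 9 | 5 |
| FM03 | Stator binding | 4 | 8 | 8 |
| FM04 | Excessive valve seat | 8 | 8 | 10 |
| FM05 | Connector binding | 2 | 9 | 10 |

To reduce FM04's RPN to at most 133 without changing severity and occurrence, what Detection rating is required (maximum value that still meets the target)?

FM04: S=8, O=10, D=8 → current RPN = 640.
Fixed product = 80. Need 80 × D ≤ 133, so D ≤ 133/80 = 1.66.
Maximum integer Detection rating = 1 (gives RPN 80; D=2 would give 160 > 133).

1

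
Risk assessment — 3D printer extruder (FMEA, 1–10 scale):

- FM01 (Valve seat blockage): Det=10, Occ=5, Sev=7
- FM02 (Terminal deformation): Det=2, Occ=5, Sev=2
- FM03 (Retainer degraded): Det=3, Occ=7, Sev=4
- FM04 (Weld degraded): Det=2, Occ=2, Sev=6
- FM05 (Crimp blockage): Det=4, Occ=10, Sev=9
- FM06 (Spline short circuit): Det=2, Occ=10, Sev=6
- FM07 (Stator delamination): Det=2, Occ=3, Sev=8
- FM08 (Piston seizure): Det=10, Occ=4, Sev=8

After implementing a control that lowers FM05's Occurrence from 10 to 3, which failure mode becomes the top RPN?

FM01

RPN = Severity × Occurrence × Detection:
  FM01: 7 × 5 × 10 = 350
  FM02: 2 × 5 × 2 = 20
  FM03: 4 × 7 × 3 = 84
  FM04: 6 × 2 × 2 = 24
  FM05: 9 × 10 × 4 = 360
  FM06: 6 × 10 × 2 = 120
  FM07: 8 × 3 × 2 = 48
  FM08: 8 × 4 × 10 = 320
After action: FM05 → 9 × 3 × 4 = 108.
Revised RPNs: FM01=350, FM08=320, FM06=120, FM05=108, FM03=84, FM07=48, FM04=24, FM02=20.
Highest is now FM01 (350).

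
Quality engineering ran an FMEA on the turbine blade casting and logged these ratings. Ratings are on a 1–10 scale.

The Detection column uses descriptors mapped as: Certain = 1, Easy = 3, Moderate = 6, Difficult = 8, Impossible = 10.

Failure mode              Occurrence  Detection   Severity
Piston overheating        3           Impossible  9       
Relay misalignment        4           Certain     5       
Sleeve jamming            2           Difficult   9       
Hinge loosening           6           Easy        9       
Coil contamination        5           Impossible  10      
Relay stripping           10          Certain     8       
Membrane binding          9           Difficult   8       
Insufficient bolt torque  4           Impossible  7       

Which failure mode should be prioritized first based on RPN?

RPN = Severity × Occurrence × Detection:
  Piston overheating: 9 × 3 × 10 = 270
  Relay misalignment: 5 × 4 × 1 = 20
  Sleeve jamming: 9 × 2 × 8 = 144
  Hinge loosening: 9 × 6 × 3 = 162
  Coil contamination: 10 × 5 × 10 = 500
  Relay stripping: 8 × 10 × 1 = 80
  Membrane binding: 8 × 9 × 8 = 576
  Insufficient bolt torque: 7 × 4 × 10 = 280
Highest RPN is 576 → Membrane binding.

Membrane binding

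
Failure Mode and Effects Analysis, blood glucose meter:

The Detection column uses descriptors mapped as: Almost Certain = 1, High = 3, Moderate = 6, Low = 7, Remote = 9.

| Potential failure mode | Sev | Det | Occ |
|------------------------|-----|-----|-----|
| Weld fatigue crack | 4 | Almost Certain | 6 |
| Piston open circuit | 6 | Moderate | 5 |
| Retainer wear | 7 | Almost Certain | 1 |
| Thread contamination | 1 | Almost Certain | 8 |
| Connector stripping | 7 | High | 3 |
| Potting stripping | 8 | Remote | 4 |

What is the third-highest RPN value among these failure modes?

63

RPN = Severity × Occurrence × Detection:
  Weld fatigue crack: 4 × 6 × 1 = 24
  Piston open circuit: 6 × 5 × 6 = 180
  Retainer wear: 7 × 1 × 1 = 7
  Thread contamination: 1 × 8 × 1 = 8
  Connector stripping: 7 × 3 × 3 = 63
  Potting stripping: 8 × 4 × 9 = 288
Sorted descending: 288, 180, 63, 24, 8, 7.
The third-highest RPN is 63 (Connector stripping).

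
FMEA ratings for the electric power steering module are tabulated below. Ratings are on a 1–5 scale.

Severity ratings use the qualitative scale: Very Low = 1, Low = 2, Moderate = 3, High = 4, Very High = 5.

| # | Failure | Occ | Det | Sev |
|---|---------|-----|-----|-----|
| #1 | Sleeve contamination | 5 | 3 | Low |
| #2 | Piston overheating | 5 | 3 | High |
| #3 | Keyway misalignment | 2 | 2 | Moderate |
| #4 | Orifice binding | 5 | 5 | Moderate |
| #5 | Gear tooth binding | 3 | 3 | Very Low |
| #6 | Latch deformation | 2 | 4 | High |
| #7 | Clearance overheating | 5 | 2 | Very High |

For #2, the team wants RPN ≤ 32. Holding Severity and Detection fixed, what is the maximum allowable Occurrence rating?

#2: S=4, O=5, D=3 → current RPN = 60.
Fixed product = 12. Need 12 × O ≤ 32, so O ≤ 32/12 = 2.67.
Maximum integer Occurrence rating = 2 (gives RPN 24; O=3 would give 36 > 32).

2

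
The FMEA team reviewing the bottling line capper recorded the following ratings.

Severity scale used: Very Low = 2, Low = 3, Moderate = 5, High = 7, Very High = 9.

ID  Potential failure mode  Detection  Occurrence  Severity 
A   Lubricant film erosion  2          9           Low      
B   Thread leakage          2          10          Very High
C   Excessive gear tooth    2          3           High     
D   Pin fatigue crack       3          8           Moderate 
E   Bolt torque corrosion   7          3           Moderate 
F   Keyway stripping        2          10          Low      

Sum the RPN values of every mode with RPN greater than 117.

300

RPN = Severity × Occurrence × Detection:
  A: 3 × 9 × 2 = 54
  B: 9 × 10 × 2 = 180
  C: 7 × 3 × 2 = 42
  D: 5 × 8 × 3 = 120
  E: 5 × 3 × 7 = 105
  F: 3 × 10 × 2 = 60
RPN > 117: B (180), D (120).
Sum: 180 + 120 = 300.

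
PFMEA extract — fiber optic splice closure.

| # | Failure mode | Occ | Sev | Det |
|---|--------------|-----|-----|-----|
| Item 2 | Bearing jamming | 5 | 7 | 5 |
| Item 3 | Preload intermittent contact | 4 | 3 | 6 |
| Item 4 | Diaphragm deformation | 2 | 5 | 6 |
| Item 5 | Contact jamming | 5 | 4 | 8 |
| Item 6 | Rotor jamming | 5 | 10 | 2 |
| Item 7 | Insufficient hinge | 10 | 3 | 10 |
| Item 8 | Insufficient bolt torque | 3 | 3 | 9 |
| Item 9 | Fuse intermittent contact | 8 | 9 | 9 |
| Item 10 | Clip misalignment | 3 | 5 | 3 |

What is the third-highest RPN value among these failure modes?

RPN = Severity × Occurrence × Detection:
  Item 2: 7 × 5 × 5 = 175
  Item 3: 3 × 4 × 6 = 72
  Item 4: 5 × 2 × 6 = 60
  Item 5: 4 × 5 × 8 = 160
  Item 6: 10 × 5 × 2 = 100
  Item 7: 3 × 10 × 10 = 300
  Item 8: 3 × 3 × 9 = 81
  Item 9: 9 × 8 × 9 = 648
  Item 10: 5 × 3 × 3 = 45
Sorted descending: 648, 300, 175, 160, 100, 81, 72, 60, 45.
The third-highest RPN is 175 (Item 2).

175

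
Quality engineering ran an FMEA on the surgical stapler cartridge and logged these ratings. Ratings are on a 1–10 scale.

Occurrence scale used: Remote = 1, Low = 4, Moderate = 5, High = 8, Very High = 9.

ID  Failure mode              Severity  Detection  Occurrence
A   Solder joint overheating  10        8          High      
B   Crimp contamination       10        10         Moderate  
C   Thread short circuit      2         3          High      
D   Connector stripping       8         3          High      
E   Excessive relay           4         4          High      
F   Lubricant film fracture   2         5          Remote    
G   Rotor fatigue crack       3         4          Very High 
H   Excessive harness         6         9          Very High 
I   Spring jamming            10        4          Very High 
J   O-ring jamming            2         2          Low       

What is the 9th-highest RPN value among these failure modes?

16

RPN = Severity × Occurrence × Detection:
  A: 10 × 8 × 8 = 640
  B: 10 × 5 × 10 = 500
  C: 2 × 8 × 3 = 48
  D: 8 × 8 × 3 = 192
  E: 4 × 8 × 4 = 128
  F: 2 × 1 × 5 = 10
  G: 3 × 9 × 4 = 108
  H: 6 × 9 × 9 = 486
  I: 10 × 9 × 4 = 360
  J: 2 × 4 × 2 = 16
Sorted descending: 640, 500, 486, 360, 192, 128, 108, 48, 16, 10.
The 9th-highest RPN is 16 (J).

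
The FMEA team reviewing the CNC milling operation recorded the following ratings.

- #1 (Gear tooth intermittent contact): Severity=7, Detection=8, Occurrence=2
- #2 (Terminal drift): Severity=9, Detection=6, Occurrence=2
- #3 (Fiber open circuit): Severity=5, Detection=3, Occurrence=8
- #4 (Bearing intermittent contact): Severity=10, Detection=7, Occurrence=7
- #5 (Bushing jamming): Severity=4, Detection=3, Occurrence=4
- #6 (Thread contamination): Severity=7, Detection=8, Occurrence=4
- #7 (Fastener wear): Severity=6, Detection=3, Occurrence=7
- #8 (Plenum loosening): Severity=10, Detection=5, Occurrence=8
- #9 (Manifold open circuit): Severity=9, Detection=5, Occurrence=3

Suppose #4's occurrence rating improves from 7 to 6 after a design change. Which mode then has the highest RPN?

RPN = Severity × Occurrence × Detection:
  #1: 7 × 2 × 8 = 112
  #2: 9 × 2 × 6 = 108
  #3: 5 × 8 × 3 = 120
  #4: 10 × 7 × 7 = 490
  #5: 4 × 4 × 3 = 48
  #6: 7 × 4 × 8 = 224
  #7: 6 × 7 × 3 = 126
  #8: 10 × 8 × 5 = 400
  #9: 9 × 3 × 5 = 135
After action: #4 → 10 × 6 × 7 = 420.
Revised RPNs: #4=420, #8=400, #6=224, #9=135, #7=126, #3=120, #1=112, #2=108, #5=48.
Highest is now #4 (420).

#4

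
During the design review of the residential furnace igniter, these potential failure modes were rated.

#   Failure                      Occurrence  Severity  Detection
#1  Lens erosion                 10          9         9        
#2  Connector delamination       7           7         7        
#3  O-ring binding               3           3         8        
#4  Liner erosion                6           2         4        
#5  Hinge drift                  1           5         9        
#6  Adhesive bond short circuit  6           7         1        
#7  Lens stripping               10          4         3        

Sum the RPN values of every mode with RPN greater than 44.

1438

RPN = Severity × Occurrence × Detection:
  #1: 9 × 10 × 9 = 810
  #2: 7 × 7 × 7 = 343
  #3: 3 × 3 × 8 = 72
  #4: 2 × 6 × 4 = 48
  #5: 5 × 1 × 9 = 45
  #6: 7 × 6 × 1 = 42
  #7: 4 × 10 × 3 = 120
RPN > 44: #1 (810), #2 (343), #3 (72), #4 (48), #5 (45), #7 (120).
Sum: 810 + 343 + 72 + 48 + 45 + 120 = 1438.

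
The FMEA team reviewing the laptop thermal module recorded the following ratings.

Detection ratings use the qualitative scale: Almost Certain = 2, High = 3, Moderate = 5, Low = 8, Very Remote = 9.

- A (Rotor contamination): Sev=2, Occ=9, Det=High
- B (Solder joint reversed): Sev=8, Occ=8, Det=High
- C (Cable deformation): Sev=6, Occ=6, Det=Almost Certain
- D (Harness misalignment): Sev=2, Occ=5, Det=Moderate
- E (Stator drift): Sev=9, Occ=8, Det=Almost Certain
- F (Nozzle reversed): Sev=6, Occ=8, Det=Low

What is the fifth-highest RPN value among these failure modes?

54

RPN = Severity × Occurrence × Detection:
  A: 2 × 9 × 3 = 54
  B: 8 × 8 × 3 = 192
  C: 6 × 6 × 2 = 72
  D: 2 × 5 × 5 = 50
  E: 9 × 8 × 2 = 144
  F: 6 × 8 × 8 = 384
Sorted descending: 384, 192, 144, 72, 54, 50.
The fifth-highest RPN is 54 (A).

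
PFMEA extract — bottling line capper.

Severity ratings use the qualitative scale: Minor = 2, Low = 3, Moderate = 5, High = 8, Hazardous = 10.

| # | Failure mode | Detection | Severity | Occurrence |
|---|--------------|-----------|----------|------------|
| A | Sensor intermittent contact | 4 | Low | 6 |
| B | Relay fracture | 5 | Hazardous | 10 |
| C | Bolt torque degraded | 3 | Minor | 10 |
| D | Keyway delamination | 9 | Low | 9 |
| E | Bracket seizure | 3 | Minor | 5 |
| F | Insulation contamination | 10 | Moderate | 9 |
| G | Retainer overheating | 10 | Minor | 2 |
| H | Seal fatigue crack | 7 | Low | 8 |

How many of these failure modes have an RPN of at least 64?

5

RPN = Severity × Occurrence × Detection:
  A: 3 × 6 × 4 = 72
  B: 10 × 10 × 5 = 500
  C: 2 × 10 × 3 = 60
  D: 3 × 9 × 9 = 243
  E: 2 × 5 × 3 = 30
  F: 5 × 9 × 10 = 450
  G: 2 × 2 × 10 = 40
  H: 3 × 8 × 7 = 168
Modes with RPN ≥ 64: A (72), B (500), D (243), F (450), H (168) → 5.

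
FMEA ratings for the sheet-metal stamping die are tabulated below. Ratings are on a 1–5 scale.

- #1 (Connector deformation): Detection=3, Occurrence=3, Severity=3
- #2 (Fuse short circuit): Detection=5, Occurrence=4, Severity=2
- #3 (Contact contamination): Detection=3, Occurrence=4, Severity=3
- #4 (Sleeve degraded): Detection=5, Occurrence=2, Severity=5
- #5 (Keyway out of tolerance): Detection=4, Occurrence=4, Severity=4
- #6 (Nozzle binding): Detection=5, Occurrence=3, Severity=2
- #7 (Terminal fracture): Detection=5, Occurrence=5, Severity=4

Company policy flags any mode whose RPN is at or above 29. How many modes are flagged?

RPN = Severity × Occurrence × Detection:
  #1: 3 × 3 × 3 = 27
  #2: 2 × 4 × 5 = 40
  #3: 3 × 4 × 3 = 36
  #4: 5 × 2 × 5 = 50
  #5: 4 × 4 × 4 = 64
  #6: 2 × 3 × 5 = 30
  #7: 4 × 5 × 5 = 100
Modes with RPN ≥ 29: #2 (40), #3 (36), #4 (50), #5 (64), #6 (30), #7 (100) → 6.

6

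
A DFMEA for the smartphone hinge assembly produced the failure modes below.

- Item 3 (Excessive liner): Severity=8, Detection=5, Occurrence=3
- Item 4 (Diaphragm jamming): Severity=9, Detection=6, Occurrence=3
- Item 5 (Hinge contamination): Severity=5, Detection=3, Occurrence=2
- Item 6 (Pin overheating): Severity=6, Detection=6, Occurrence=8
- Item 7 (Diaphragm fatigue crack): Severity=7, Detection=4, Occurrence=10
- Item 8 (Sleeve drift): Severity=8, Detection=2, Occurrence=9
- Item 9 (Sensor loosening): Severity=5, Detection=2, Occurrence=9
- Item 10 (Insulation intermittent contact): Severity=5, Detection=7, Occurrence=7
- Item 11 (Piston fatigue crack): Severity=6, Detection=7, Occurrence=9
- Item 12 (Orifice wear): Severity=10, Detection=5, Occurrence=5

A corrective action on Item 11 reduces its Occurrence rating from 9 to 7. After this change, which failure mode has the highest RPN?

RPN = Severity × Occurrence × Detection:
  Item 3: 8 × 3 × 5 = 120
  Item 4: 9 × 3 × 6 = 162
  Item 5: 5 × 2 × 3 = 30
  Item 6: 6 × 8 × 6 = 288
  Item 7: 7 × 10 × 4 = 280
  Item 8: 8 × 9 × 2 = 144
  Item 9: 5 × 9 × 2 = 90
  Item 10: 5 × 7 × 7 = 245
  Item 11: 6 × 9 × 7 = 378
  Item 12: 10 × 5 × 5 = 250
After action: Item 11 → 6 × 7 × 7 = 294.
Revised RPNs: Item 11=294, Item 6=288, Item 7=280, Item 12=250, Item 10=245, Item 4=162, Item 8=144, Item 3=120, Item 9=90, Item 5=30.
Highest is now Item 11 (294).

Item 11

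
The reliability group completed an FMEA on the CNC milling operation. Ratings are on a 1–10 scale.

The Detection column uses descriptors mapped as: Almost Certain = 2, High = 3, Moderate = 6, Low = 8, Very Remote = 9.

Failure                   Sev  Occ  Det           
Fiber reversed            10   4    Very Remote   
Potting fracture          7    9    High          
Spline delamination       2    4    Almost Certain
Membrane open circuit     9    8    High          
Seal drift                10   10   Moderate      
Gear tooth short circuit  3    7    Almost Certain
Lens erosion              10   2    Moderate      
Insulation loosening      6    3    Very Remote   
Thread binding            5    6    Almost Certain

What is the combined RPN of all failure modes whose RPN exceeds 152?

1527

RPN = Severity × Occurrence × Detection:
  Fiber reversed: 10 × 4 × 9 = 360
  Potting fracture: 7 × 9 × 3 = 189
  Spline delamination: 2 × 4 × 2 = 16
  Membrane open circuit: 9 × 8 × 3 = 216
  Seal drift: 10 × 10 × 6 = 600
  Gear tooth short circuit: 3 × 7 × 2 = 42
  Lens erosion: 10 × 2 × 6 = 120
  Insulation loosening: 6 × 3 × 9 = 162
  Thread binding: 5 × 6 × 2 = 60
RPN > 152: Fiber reversed (360), Potting fracture (189), Membrane open circuit (216), Seal drift (600), Insulation loosening (162).
Sum: 360 + 189 + 216 + 600 + 162 = 1527.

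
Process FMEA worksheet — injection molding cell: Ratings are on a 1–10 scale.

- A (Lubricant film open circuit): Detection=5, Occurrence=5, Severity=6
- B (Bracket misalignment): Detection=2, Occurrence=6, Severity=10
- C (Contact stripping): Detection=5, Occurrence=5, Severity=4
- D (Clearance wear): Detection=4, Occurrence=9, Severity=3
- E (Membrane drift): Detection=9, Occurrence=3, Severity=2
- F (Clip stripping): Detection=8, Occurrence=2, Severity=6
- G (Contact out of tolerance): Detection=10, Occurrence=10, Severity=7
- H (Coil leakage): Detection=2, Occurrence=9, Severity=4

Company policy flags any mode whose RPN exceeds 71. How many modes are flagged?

RPN = Severity × Occurrence × Detection:
  A: 6 × 5 × 5 = 150
  B: 10 × 6 × 2 = 120
  C: 4 × 5 × 5 = 100
  D: 3 × 9 × 4 = 108
  E: 2 × 3 × 9 = 54
  F: 6 × 2 × 8 = 96
  G: 7 × 10 × 10 = 700
  H: 4 × 9 × 2 = 72
Modes with RPN > 71: A (150), B (120), C (100), D (108), F (96), G (700), H (72) → 7.

7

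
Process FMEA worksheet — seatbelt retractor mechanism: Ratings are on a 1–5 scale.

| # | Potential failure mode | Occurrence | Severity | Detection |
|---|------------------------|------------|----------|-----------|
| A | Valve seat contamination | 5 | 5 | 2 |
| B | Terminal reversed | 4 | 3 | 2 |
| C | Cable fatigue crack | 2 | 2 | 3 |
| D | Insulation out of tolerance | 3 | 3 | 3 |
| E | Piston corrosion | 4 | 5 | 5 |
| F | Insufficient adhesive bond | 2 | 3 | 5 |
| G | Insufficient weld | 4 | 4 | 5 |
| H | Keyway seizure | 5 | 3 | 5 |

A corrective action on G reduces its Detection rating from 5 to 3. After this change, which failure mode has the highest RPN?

RPN = Severity × Occurrence × Detection:
  A: 5 × 5 × 2 = 50
  B: 3 × 4 × 2 = 24
  C: 2 × 2 × 3 = 12
  D: 3 × 3 × 3 = 27
  E: 5 × 4 × 5 = 100
  F: 3 × 2 × 5 = 30
  G: 4 × 4 × 5 = 80
  H: 3 × 5 × 5 = 75
After action: G → 4 × 4 × 3 = 48.
Revised RPNs: E=100, H=75, A=50, G=48, F=30, D=27, B=24, C=12.
Highest is now E (100).

E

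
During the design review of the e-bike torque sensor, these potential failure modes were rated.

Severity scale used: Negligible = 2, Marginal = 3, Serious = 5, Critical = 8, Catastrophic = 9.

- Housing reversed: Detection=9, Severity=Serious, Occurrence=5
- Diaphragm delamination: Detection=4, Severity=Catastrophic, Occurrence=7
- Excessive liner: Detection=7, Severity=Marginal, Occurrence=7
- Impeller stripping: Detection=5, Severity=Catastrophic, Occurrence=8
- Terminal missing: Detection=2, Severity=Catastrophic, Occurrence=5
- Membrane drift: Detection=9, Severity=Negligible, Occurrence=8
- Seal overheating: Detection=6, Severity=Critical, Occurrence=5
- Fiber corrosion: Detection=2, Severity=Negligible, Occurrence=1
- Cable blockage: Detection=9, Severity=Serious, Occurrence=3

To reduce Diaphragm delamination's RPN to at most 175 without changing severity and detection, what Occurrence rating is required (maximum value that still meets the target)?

4

Diaphragm delamination: S=9, O=7, D=4 → current RPN = 252.
Fixed product = 36. Need 36 × O ≤ 175, so O ≤ 175/36 = 4.86.
Maximum integer Occurrence rating = 4 (gives RPN 144; O=5 would give 180 > 175).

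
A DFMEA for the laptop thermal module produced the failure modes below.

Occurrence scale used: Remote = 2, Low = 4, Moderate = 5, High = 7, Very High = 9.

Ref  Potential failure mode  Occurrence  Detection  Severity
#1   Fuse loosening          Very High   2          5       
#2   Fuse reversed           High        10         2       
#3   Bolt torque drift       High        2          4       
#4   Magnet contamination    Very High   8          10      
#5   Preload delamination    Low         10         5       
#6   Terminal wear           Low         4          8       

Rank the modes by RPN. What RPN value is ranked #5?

90

RPN = Severity × Occurrence × Detection:
  #1: 5 × 9 × 2 = 90
  #2: 2 × 7 × 10 = 140
  #3: 4 × 7 × 2 = 56
  #4: 10 × 9 × 8 = 720
  #5: 5 × 4 × 10 = 200
  #6: 8 × 4 × 4 = 128
Sorted descending: 720, 200, 140, 128, 90, 56.
The fifth-highest RPN is 90 (#1).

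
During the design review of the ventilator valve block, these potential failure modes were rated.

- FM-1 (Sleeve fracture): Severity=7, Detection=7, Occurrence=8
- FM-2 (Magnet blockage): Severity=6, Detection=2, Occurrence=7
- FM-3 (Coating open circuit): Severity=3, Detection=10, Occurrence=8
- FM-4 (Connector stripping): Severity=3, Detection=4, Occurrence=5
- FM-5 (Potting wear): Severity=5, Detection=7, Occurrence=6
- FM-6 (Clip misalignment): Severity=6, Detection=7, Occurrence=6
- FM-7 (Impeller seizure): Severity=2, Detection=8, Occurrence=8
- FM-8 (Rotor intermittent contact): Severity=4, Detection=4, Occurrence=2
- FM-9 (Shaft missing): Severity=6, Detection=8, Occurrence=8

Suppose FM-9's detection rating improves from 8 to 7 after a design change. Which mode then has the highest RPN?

FM-1

RPN = Severity × Occurrence × Detection:
  FM-1: 7 × 8 × 7 = 392
  FM-2: 6 × 7 × 2 = 84
  FM-3: 3 × 8 × 10 = 240
  FM-4: 3 × 5 × 4 = 60
  FM-5: 5 × 6 × 7 = 210
  FM-6: 6 × 6 × 7 = 252
  FM-7: 2 × 8 × 8 = 128
  FM-8: 4 × 2 × 4 = 32
  FM-9: 6 × 8 × 8 = 384
After action: FM-9 → 6 × 8 × 7 = 336.
Revised RPNs: FM-1=392, FM-9=336, FM-6=252, FM-3=240, FM-5=210, FM-7=128, FM-2=84, FM-4=60, FM-8=32.
Highest is now FM-1 (392).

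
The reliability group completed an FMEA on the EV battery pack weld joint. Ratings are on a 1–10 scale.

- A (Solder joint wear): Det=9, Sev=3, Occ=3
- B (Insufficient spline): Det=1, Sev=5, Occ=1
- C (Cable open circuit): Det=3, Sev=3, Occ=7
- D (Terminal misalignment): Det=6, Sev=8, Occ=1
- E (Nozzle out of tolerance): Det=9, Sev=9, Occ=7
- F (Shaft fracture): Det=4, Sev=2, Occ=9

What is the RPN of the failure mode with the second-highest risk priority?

RPN = Severity × Occurrence × Detection:
  A: 3 × 3 × 9 = 81
  B: 5 × 1 × 1 = 5
  C: 3 × 7 × 3 = 63
  D: 8 × 1 × 6 = 48
  E: 9 × 7 × 9 = 567
  F: 2 × 9 × 4 = 72
Sorted descending: 567, 81, 72, 63, 48, 5.
The second-highest RPN is 81 (A).

81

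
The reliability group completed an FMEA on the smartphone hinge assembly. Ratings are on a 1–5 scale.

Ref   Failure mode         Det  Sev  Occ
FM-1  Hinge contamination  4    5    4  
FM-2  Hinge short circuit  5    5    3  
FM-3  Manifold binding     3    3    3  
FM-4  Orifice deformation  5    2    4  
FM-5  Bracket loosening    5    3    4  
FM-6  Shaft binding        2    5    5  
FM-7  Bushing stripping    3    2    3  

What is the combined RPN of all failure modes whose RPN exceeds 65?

RPN = Severity × Occurrence × Detection:
  FM-1: 5 × 4 × 4 = 80
  FM-2: 5 × 3 × 5 = 75
  FM-3: 3 × 3 × 3 = 27
  FM-4: 2 × 4 × 5 = 40
  FM-5: 3 × 4 × 5 = 60
  FM-6: 5 × 5 × 2 = 50
  FM-7: 2 × 3 × 3 = 18
RPN > 65: FM-1 (80), FM-2 (75).
Sum: 80 + 75 = 155.

155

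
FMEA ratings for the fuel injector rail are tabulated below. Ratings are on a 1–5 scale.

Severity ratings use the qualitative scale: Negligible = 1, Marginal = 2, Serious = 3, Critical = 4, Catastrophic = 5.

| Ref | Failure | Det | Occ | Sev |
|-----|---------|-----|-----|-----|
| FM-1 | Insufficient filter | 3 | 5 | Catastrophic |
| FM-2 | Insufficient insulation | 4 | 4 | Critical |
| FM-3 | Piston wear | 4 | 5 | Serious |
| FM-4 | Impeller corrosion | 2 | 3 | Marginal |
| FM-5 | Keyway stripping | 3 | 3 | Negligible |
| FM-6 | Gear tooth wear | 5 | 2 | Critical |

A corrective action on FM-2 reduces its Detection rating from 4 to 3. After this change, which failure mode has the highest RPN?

FM-1

RPN = Severity × Occurrence × Detection:
  FM-1: 5 × 5 × 3 = 75
  FM-2: 4 × 4 × 4 = 64
  FM-3: 3 × 5 × 4 = 60
  FM-4: 2 × 3 × 2 = 12
  FM-5: 1 × 3 × 3 = 9
  FM-6: 4 × 2 × 5 = 40
After action: FM-2 → 4 × 4 × 3 = 48.
Revised RPNs: FM-1=75, FM-3=60, FM-2=48, FM-6=40, FM-4=12, FM-5=9.
Highest is now FM-1 (75).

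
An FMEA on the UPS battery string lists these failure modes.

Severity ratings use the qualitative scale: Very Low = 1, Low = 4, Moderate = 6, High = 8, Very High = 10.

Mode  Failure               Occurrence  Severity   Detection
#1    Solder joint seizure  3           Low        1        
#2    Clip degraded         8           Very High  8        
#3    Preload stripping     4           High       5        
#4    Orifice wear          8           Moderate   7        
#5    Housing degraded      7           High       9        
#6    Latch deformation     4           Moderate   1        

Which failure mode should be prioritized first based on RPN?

RPN = Severity × Occurrence × Detection:
  #1: 4 × 3 × 1 = 12
  #2: 10 × 8 × 8 = 640
  #3: 8 × 4 × 5 = 160
  #4: 6 × 8 × 7 = 336
  #5: 8 × 7 × 9 = 504
  #6: 6 × 4 × 1 = 24
Highest RPN is 640 → #2.

#2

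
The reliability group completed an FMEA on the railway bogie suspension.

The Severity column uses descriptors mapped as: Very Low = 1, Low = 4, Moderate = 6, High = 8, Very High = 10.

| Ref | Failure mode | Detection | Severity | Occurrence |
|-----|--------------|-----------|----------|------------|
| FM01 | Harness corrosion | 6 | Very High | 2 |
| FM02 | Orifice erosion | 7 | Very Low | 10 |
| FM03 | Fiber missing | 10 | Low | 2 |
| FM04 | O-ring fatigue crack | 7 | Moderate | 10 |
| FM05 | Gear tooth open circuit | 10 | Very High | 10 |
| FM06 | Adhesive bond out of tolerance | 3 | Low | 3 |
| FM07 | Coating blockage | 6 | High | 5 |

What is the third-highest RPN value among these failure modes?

RPN = Severity × Occurrence × Detection:
  FM01: 10 × 2 × 6 = 120
  FM02: 1 × 10 × 7 = 70
  FM03: 4 × 2 × 10 = 80
  FM04: 6 × 10 × 7 = 420
  FM05: 10 × 10 × 10 = 1000
  FM06: 4 × 3 × 3 = 36
  FM07: 8 × 5 × 6 = 240
Sorted descending: 1000, 420, 240, 120, 80, 70, 36.
The third-highest RPN is 240 (FM07).

240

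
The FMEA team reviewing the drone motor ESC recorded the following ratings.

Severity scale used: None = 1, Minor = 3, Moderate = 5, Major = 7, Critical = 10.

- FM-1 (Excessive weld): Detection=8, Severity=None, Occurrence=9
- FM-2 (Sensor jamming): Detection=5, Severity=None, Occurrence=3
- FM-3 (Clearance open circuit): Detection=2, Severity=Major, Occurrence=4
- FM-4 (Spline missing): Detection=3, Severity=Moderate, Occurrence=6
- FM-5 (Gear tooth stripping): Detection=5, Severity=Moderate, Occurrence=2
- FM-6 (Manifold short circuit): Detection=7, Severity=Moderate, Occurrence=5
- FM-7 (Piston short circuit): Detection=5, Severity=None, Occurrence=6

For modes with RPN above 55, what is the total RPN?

RPN = Severity × Occurrence × Detection:
  FM-1: 1 × 9 × 8 = 72
  FM-2: 1 × 3 × 5 = 15
  FM-3: 7 × 4 × 2 = 56
  FM-4: 5 × 6 × 3 = 90
  FM-5: 5 × 2 × 5 = 50
  FM-6: 5 × 5 × 7 = 175
  FM-7: 1 × 6 × 5 = 30
RPN > 55: FM-1 (72), FM-3 (56), FM-4 (90), FM-6 (175).
Sum: 72 + 56 + 90 + 175 = 393.

393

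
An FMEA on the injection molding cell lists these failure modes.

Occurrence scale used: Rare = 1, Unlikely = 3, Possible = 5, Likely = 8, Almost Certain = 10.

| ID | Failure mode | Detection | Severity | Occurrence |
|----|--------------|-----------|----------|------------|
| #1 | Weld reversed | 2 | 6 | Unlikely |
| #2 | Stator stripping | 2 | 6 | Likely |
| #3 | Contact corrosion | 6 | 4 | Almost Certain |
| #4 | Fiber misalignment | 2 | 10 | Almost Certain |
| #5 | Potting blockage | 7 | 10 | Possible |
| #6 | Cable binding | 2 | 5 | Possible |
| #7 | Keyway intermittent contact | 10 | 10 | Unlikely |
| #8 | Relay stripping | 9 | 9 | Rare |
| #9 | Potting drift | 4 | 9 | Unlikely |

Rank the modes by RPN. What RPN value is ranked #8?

50

RPN = Severity × Occurrence × Detection:
  #1: 6 × 3 × 2 = 36
  #2: 6 × 8 × 2 = 96
  #3: 4 × 10 × 6 = 240
  #4: 10 × 10 × 2 = 200
  #5: 10 × 5 × 7 = 350
  #6: 5 × 5 × 2 = 50
  #7: 10 × 3 × 10 = 300
  #8: 9 × 1 × 9 = 81
  #9: 9 × 3 × 4 = 108
Sorted descending: 350, 300, 240, 200, 108, 96, 81, 50, 36.
The eighth-highest RPN is 50 (#6).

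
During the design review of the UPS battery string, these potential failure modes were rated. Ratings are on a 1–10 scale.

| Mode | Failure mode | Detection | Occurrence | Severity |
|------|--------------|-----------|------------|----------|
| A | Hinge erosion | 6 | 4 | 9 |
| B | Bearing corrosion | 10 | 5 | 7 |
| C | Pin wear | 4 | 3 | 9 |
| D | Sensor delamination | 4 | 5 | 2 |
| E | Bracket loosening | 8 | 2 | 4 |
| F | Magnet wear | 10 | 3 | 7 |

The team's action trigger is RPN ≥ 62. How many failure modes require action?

RPN = Severity × Occurrence × Detection:
  A: 9 × 4 × 6 = 216
  B: 7 × 5 × 10 = 350
  C: 9 × 3 × 4 = 108
  D: 2 × 5 × 4 = 40
  E: 4 × 2 × 8 = 64
  F: 7 × 3 × 10 = 210
Modes with RPN ≥ 62: A (216), B (350), C (108), E (64), F (210) → 5.

5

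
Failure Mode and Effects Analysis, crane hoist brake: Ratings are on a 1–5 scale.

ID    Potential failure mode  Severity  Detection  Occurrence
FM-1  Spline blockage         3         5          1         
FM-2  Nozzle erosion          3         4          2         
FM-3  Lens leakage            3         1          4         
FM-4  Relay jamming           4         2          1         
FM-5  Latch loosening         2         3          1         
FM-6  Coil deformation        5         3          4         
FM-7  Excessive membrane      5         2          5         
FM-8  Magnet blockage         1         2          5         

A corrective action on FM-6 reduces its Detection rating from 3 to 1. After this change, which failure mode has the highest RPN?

RPN = Severity × Occurrence × Detection:
  FM-1: 3 × 1 × 5 = 15
  FM-2: 3 × 2 × 4 = 24
  FM-3: 3 × 4 × 1 = 12
  FM-4: 4 × 1 × 2 = 8
  FM-5: 2 × 1 × 3 = 6
  FM-6: 5 × 4 × 3 = 60
  FM-7: 5 × 5 × 2 = 50
  FM-8: 1 × 5 × 2 = 10
After action: FM-6 → 5 × 4 × 1 = 20.
Revised RPNs: FM-7=50, FM-2=24, FM-6=20, FM-1=15, FM-3=12, FM-8=10, FM-4=8, FM-5=6.
Highest is now FM-7 (50).

FM-7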